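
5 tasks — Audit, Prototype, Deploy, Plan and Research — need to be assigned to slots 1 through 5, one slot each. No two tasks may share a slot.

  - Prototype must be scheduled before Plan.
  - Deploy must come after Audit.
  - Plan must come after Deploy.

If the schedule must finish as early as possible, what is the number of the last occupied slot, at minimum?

The precedence chain requires at least 3 distinct slots.
With at most 1 per slot and 5 tasks, at least 5 slots are needed.
5 works (last occupied slot: 5): for example Prototype in 3; Plan in 4; Research in 5; Audit in 1; Deploy in 2.

slot 5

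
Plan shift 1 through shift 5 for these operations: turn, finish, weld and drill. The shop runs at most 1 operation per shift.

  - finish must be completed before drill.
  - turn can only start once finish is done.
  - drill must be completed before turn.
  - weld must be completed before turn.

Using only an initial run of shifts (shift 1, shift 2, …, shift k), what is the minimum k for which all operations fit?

4

The precedence chain requires at least 3 distinct shifts.
With at most 1 per shift and 4 operations, at least 4 shifts are needed.
4 works (last occupied shift: shift 4): for example weld=shift 3, drill=shift 2, turn=shift 4, finish=shift 1.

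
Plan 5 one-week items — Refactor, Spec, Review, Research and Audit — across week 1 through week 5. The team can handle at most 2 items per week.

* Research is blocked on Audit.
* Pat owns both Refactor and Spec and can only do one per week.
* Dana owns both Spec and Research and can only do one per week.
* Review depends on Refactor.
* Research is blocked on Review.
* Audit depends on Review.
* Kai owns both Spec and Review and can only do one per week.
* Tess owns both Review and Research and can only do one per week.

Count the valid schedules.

10

Splitting on Refactor: it can be week 1 (8), week 2 (2). Listing each branch's schedules as (Spec, Review, Research, Audit) by week number:
Refactor=week 1: (2,3,5,4) (3,2,4,3) (3,2,5,3) (3,2,5,4) (4,2,5,3) (4,2,5,4) (4,3,5,4) (5,2,4,3) — 8.
Refactor=week 2: (1,3,5,4) (4,3,5,4) — 2.
Summing: 8 + 2 = 10.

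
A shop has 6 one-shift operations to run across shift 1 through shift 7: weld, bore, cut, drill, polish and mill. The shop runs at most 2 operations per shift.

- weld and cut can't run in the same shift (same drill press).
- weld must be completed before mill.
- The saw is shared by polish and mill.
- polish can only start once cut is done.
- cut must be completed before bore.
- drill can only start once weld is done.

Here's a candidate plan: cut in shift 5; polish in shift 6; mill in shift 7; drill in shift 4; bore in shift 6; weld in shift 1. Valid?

Yes, all constraints hold

The saw is shared by polish and mill — holds.
weld must be completed before mill — holds.
cut must be completed before bore — holds.
drill can only start once weld is done — holds.
polish can only start once cut is done — holds.
weld and cut can't run in the same shift (same drill press) — holds.
The shop runs at most 2 operations per shift — holds.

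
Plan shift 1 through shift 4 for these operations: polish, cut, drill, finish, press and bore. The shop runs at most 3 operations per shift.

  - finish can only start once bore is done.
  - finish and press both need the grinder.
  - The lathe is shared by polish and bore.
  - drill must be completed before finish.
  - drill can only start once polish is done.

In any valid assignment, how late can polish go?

shift 2

Downstream work caps polish at shift 2.
polish at shift 2 is achievable: finish in shift 4, polish in shift 2, press in shift 1, bore in shift 1, drill in shift 3, cut in shift 1.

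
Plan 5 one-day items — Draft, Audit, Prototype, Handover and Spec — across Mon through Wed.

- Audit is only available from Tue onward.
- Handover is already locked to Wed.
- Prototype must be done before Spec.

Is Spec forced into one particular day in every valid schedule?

Spec can be Tue (e.g. Handover -> Wed, Prototype -> Mon, Spec -> Tue, Audit -> Tue, Draft -> Mon) or Wed (e.g. Audit in Tue, Draft in Mon, Handover in Wed, Spec in Wed, Prototype in Mon).

No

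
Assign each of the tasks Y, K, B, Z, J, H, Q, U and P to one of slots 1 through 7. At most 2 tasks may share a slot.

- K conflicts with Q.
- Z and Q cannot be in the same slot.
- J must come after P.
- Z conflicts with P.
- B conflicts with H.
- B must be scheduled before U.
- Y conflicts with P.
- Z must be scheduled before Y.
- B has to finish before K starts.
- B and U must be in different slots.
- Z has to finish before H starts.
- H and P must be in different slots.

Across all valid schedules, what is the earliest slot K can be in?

2

Precedence pushes K to at least 2.
K at 2 is achievable: B in 1; P in 3; Q in 5; U in 3; Z in 1; K in 2; Y in 2; J in 4; H in 4.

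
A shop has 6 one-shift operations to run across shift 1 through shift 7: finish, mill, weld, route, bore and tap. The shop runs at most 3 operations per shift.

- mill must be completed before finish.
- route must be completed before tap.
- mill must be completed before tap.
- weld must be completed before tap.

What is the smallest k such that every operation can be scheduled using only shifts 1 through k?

2

The precedence chain requires at least 2 distinct shifts.
With at most 3 per shift and 6 operations, at least 2 shifts are needed.
2 works (last occupied shift: shift 2): for example bore -> shift 2; finish -> shift 2; route -> shift 1; tap -> shift 2; weld -> shift 1; mill -> shift 1.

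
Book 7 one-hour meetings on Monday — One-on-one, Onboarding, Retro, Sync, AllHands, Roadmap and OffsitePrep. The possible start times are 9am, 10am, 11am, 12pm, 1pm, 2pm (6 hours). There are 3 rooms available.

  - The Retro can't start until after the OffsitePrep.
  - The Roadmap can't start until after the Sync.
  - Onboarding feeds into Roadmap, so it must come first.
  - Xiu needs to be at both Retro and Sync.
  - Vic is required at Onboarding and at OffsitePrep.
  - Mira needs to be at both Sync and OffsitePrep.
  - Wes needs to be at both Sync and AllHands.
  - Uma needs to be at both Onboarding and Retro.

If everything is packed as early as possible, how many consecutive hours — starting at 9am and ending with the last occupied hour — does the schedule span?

The precedence chain requires at least 2 distinct hours.
With at most 3 per hour and 7 meetings, at least 3 hours are needed.
3 works (last occupied hour: 11am): for example AllHands=10am; OffsitePrep=10am; Onboarding=9am; One-on-one=9am; Sync=9am; Roadmap=10am; Retro=11am.

3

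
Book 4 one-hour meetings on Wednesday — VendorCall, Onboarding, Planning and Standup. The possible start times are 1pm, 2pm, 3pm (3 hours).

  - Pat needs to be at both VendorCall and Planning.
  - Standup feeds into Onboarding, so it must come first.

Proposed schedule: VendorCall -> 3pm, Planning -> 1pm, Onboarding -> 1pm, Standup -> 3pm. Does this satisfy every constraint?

No. Standup feeds into Onboarding, so it must come first is not satisfied.

Pat needs to be at both VendorCall and Planning — holds.
Standup feeds into Onboarding, so it must come first — violated.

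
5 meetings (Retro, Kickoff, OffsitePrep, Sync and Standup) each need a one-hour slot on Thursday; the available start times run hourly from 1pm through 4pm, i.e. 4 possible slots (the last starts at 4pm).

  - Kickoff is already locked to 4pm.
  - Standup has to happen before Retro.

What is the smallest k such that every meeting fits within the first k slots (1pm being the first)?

4 slots

The precedence chain requires at least 2 distinct slots.
Kickoff can't be placed before 4pm — that is slot 4 counting from 1pm — so the schedule must run through at least 4 slots.
4 works (last occupied slot: 4pm): for example OffsitePrep=1pm, Standup=1pm, Retro=2pm, Sync=1pm, Kickoff=4pm.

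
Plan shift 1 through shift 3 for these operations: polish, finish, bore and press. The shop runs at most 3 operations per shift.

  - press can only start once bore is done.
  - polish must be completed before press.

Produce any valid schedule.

finish=shift 1; press=shift 2; polish=shift 1; bore=shift 1

Checking: polish(shift 1) before press(shift 2); bore(shift 1) before press(shift 2); max 3 per shift (cap 3).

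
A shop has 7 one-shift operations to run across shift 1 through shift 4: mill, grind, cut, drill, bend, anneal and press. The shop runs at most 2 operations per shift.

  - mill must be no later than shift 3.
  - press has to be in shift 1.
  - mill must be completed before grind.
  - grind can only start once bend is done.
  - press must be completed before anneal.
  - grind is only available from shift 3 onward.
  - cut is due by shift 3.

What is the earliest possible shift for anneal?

shift 2

Precedence pushes anneal to at least shift 2.
anneal at shift 2 is achievable: grind -> shift 3, anneal -> shift 2, mill -> shift 1, press -> shift 1, bend -> shift 2, cut -> shift 3, drill -> shift 4.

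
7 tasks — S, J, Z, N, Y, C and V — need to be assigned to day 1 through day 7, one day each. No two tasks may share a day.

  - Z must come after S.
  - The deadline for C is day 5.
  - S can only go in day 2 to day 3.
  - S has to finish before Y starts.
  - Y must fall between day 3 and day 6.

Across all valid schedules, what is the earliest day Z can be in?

Precedence pushes Z to at least day 3.
Z at day 3 is achievable: J -> day 5, N -> day 6, V -> day 7, C -> day 1, S -> day 2, Y -> day 4, Z -> day 3.

day 3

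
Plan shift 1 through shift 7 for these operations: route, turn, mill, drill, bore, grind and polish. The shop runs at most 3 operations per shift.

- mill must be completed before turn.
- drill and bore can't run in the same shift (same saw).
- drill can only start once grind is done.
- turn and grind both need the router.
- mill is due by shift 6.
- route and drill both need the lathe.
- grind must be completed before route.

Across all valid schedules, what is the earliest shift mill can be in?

Mill's own window allows nothing later than shift 6.
mill at shift 1 is achievable: bore=shift 1; route=shift 2; grind=shift 1; polish=shift 2; drill=shift 3; mill=shift 1; turn=shift 2.

shift 1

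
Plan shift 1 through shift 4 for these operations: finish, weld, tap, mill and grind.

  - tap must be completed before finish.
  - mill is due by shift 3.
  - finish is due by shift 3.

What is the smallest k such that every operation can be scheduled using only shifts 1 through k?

2

The precedence chain requires at least 2 distinct shifts.
2 works (last occupied shift: shift 2): for example finish -> shift 2; mill -> shift 1; grind -> shift 1; weld -> shift 1; tap -> shift 1.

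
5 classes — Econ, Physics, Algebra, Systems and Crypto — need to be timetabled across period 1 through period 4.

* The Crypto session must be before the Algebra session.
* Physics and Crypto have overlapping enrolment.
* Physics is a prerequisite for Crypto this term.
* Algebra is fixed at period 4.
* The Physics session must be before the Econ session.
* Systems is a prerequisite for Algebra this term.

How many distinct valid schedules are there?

Splitting on Econ: it can be period 2 (6), period 3 (9), period 4 (9). Listing each branch's schedules as (Physics, Algebra, Systems, Crypto) by period number:
Econ=period 2: (1,4,1,2) (1,4,1,3) (1,4,2,2) (1,4,2,3) (1,4,3,2) (1,4,3,3) — 6.
Econ=period 3: (1,4,1,2) (1,4,1,3) (1,4,2,2) (1,4,2,3) (1,4,3,2) (1,4,3,3) (2,4,1,3) (2,4,2,3) (2,4,3,3) — 9.
Econ=period 4: (1,4,1,2) (1,4,1,3) (1,4,2,2) (1,4,2,3) (1,4,3,2) (1,4,3,3) (2,4,1,3) (2,4,2,3) (2,4,3,3) — 9.
Summing: 6 + 9 + 9 = 24.

24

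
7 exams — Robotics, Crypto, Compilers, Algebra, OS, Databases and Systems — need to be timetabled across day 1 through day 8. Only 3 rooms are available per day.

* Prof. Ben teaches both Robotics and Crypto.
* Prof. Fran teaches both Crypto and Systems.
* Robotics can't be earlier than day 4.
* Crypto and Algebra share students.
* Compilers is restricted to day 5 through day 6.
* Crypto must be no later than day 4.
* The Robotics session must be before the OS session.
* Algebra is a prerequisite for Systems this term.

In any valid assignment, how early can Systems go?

Precedence pushes Systems to at least day 2.
Systems at day 2 is achievable: Robotics in day 4; Databases in day 1; Crypto in day 3; Algebra in day 1; Systems in day 2; OS in day 5; Compilers in day 5.

day 2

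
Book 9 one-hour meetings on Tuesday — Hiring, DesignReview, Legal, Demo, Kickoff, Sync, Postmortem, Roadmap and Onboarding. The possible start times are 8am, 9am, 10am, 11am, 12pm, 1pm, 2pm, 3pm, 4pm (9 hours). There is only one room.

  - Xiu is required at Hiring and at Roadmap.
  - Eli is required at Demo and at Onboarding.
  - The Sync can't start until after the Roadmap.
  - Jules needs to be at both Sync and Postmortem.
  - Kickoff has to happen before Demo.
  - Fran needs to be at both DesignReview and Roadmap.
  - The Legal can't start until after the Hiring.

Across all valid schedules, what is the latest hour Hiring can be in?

Downstream work caps Hiring at 3pm.
Hiring at 3pm is achievable: Kickoff in 8am, Roadmap in 10am, Sync in 11am, DesignReview in 12pm, Postmortem in 1pm, Hiring in 3pm, Demo in 9am, Onboarding in 2pm, Legal in 4pm.

3pm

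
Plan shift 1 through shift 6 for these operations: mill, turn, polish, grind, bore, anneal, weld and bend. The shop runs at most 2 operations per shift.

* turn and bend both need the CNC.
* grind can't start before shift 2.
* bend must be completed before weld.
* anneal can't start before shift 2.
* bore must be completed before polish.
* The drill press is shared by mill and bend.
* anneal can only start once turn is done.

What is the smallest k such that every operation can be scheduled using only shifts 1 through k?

The precedence chain requires at least 2 distinct shifts.
With at most 2 per shift and 8 operations, at least 4 shifts are needed.
4 works (last occupied shift: shift 4): for example anneal in shift 2, polish in shift 3, bore in shift 1, turn in shift 1, bend in shift 3, mill in shift 4, weld in shift 4, grind in shift 2.

4 shifts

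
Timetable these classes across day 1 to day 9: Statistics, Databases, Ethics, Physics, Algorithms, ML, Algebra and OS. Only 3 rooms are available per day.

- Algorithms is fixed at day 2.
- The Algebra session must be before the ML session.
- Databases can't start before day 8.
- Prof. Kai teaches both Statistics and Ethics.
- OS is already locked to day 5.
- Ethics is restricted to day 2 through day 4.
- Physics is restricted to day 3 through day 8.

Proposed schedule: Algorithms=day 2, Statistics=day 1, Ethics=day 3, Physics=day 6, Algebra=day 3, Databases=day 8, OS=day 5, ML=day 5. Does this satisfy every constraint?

OS is already locked to day 5 — holds.
Algorithms is fixed at day 2 — holds.
Databases can't start before day 8 — holds.
Only 3 rooms are available per day — holds.
Physics is restricted to day 3 through day 8 — holds.
The Algebra session must be before the ML session — holds.
Ethics is restricted to day 2 through day 4 — holds.
Prof. Kai teaches both Statistics and Ethics — holds.

Valid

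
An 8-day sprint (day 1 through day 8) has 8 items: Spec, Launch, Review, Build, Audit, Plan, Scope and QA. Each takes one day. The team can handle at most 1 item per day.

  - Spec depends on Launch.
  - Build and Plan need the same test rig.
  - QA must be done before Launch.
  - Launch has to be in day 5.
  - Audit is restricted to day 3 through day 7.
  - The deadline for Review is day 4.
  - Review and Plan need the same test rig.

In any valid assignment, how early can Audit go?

day 3

Audit is available from day 3; Audit's own window allows nothing later than day 7.
Audit at day 3 is achievable: Review=day 1; Build=day 4; QA=day 2; Scope=day 8; Audit=day 3; Launch=day 5; Plan=day 7; Spec=day 6.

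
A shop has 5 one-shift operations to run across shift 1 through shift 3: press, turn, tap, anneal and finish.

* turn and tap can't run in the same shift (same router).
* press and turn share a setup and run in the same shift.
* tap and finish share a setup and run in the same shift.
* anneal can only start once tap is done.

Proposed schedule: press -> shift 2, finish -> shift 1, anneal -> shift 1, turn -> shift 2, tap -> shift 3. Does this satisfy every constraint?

press and turn share a setup and run in the same shift — holds.
turn and tap can't run in the same shift (same router) — holds.
tap and finish share a setup and run in the same shift — violated.
anneal can only start once tap is done — violated.

Invalid. anneal can only start once tap is done.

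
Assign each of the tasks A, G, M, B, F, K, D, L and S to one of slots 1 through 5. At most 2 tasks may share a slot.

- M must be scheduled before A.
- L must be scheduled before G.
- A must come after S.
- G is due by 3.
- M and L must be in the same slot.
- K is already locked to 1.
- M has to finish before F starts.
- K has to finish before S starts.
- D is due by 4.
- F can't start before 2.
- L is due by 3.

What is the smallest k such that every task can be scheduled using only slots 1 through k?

5 slots

The precedence chain requires at least 3 distinct slots.
With at most 2 per slot and 9 tasks, at least 5 slots are needed.
5 works (last occupied slot: 5): for example S=4, M=2, K=1, B=4, F=3, D=1, L=2, G=3, A=5.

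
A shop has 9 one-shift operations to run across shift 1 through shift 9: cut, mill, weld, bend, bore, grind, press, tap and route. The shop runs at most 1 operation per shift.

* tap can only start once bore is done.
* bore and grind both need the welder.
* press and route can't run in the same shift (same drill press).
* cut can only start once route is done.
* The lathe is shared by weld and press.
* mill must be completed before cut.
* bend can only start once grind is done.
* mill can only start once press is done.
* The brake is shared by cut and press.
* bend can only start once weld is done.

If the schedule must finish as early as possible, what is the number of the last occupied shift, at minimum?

The precedence chain requires at least 3 distinct shifts.
With at most 1 per shift and 9 operations, at least 9 shifts are needed.
9 works (last occupied shift: shift 9): for example bend -> shift 7, cut -> shift 4, grind -> shift 6, weld -> shift 5, mill -> shift 2, tap -> shift 9, press -> shift 1, route -> shift 3, bore -> shift 8.

9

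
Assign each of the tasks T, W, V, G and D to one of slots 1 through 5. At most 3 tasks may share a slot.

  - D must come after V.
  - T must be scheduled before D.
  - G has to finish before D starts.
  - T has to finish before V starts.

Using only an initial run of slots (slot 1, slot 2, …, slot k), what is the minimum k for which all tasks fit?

The precedence chain requires at least 3 distinct slots.
With at most 3 per slot and 5 tasks, at least 2 slots are needed.
3 works (last occupied slot: 3): for example D -> 3, V -> 2, W -> 1, T -> 1, G -> 1.

3 slots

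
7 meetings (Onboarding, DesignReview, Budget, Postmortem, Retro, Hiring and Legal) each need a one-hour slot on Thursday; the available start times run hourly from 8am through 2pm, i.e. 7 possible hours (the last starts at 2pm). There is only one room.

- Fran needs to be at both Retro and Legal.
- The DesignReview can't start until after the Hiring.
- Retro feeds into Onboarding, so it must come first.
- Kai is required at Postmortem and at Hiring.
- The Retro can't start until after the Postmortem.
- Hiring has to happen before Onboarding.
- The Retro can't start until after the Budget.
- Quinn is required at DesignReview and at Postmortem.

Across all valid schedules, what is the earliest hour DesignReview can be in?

9am

Precedence pushes DesignReview to at least 9am.
DesignReview at 9am is achievable: Hiring in 8am, DesignReview in 9am, Legal in 2pm, Postmortem in 11am, Onboarding in 1pm, Retro in 12pm, Budget in 10am.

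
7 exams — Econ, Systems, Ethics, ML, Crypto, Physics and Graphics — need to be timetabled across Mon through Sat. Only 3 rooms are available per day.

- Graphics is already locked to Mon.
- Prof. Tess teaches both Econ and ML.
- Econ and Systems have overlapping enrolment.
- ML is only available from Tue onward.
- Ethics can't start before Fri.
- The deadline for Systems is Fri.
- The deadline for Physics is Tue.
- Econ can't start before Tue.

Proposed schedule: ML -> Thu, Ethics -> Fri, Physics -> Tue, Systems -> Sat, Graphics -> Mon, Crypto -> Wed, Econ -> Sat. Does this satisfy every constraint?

No — it violates: The deadline for Systems is Fri

ML is only available from Tue onward — holds.
Ethics can't start before Fri — holds.
Only 3 rooms are available per day — holds.
The deadline for Systems is Fri — violated.
Graphics is already locked to Mon — holds.
Econ and Systems have overlapping enrolment — violated.
Prof. Tess teaches both Econ and ML — holds.
Econ can't start before Tue — holds.
The deadline for Physics is Tue — holds.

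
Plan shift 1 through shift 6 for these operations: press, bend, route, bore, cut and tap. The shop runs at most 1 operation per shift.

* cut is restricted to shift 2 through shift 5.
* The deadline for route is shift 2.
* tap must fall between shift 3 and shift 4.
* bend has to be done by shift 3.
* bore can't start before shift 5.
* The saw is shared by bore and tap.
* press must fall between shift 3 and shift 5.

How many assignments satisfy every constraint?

9

Splitting on press: it can be shift 3 (2), shift 4 (2), shift 5 (5). Listing each branch's schedules as (bend, route, bore, cut, tap) by shift number:
press=shift 3: (1,2,6,5,4) (2,1,6,5,4) — 2.
press=shift 4: (1,2,6,5,3) (2,1,6,5,3) — 2.
press=shift 5: (1,2,6,3,4) (1,2,6,4,3) (2,1,6,3,4) (2,1,6,4,3) (3,1,6,2,4) — 5.
Summing: 2 + 2 + 5 = 9.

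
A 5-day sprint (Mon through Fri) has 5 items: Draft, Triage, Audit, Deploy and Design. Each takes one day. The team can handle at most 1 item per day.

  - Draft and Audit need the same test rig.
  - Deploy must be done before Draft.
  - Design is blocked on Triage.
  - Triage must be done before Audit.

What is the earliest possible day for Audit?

Precedence pushes Audit to at least Tue.
Audit at Tue is achievable: Deploy=Wed, Draft=Thu, Triage=Mon, Audit=Tue, Design=Fri.

Tue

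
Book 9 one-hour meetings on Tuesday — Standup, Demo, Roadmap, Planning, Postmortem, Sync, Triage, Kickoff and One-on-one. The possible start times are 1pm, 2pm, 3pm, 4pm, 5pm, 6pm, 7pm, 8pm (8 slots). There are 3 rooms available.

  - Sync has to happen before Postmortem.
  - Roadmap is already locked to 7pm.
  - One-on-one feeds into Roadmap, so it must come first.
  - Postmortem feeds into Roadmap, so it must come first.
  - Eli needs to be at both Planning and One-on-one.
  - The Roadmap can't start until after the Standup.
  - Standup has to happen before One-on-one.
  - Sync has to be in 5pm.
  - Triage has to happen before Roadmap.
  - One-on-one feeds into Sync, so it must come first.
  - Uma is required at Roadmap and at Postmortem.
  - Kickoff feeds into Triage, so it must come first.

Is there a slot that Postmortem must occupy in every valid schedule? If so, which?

Sync is fixed at 5pm and must come before Postmortem, so Postmortem is at least 6pm.
Roadmap is fixed at 7pm and must come after Postmortem, so Postmortem is at most 6pm.
So Postmortem must be 6pm.

6pm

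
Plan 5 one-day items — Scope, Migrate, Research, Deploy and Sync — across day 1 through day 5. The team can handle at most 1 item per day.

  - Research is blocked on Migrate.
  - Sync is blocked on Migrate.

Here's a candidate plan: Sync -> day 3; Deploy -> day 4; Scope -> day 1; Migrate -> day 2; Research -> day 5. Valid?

Research is blocked on Migrate — holds.
The team can handle at most 1 item per day — holds.
Sync is blocked on Migrate — holds.

Yes, all constraints hold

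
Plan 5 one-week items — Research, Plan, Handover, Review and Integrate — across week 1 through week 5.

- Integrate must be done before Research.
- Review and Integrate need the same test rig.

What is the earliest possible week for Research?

week 2

Precedence pushes Research to at least week 2.
Research at week 2 is achievable: Handover -> week 1, Integrate -> week 1, Plan -> week 1, Research -> week 2, Review -> week 2.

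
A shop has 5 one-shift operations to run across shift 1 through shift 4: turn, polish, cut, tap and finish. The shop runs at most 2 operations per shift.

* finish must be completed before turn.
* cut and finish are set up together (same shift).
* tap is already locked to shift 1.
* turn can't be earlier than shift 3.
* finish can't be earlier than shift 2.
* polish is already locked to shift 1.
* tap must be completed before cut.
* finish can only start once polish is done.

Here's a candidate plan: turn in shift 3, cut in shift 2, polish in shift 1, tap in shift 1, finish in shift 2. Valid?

tap is already locked to shift 1 — holds.
finish can't be earlier than shift 2 — holds.
The shop runs at most 2 operations per shift — holds.
tap must be completed before cut — holds.
turn can't be earlier than shift 3 — holds.
finish can only start once polish is done — holds.
cut and finish are set up together (same shift) — holds.
polish is already locked to shift 1 — holds.
finish must be completed before turn — holds.

Yes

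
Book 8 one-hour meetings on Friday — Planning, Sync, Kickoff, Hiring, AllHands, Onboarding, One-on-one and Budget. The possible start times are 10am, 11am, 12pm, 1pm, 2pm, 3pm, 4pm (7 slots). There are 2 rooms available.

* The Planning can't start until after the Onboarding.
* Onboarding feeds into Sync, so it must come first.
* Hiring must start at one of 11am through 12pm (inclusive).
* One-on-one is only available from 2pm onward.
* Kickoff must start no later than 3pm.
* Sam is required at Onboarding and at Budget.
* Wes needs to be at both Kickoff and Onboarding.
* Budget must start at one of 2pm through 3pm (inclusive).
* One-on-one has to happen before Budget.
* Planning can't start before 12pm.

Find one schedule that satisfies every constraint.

Sync in 12pm, Kickoff in 10am, Planning in 12pm, Budget in 3pm, Hiring in 11am, AllHands in 10am, One-on-one in 2pm, Onboarding in 11am

Checking: One-on-one(2pm) before Budget(3pm); Onboarding(11am) before Sync(12pm); Onboarding(11am) before Planning(12pm); Onboarding(11am) != Budget(3pm); Kickoff(10am) != Onboarding(11am); Kickoff=10am in [10am,3pm]; Hiring=11am in [11am,12pm]; One-on-one=2pm in [2pm,4pm]; Budget=3pm in [2pm,3pm]; Planning=12pm in [12pm,4pm]; max 2 per slot (cap 2).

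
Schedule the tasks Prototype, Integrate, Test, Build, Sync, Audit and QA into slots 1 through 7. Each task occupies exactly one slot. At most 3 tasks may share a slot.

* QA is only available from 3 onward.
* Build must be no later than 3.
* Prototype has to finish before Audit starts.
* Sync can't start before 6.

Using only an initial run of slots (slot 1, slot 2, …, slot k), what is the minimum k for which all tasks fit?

6

The precedence chain requires at least 2 distinct slots.
With at most 3 per slot and 7 tasks, at least 3 slots are needed.
Sync can't be placed before 6, so the schedule must run through at least slot 6.
6 works (last occupied slot: 6): for example Audit -> 2, Sync -> 6, Integrate -> 1, Prototype -> 1, QA -> 3, Test -> 2, Build -> 1.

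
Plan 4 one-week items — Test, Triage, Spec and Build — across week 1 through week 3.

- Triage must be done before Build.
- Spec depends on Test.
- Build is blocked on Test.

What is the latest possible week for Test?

Downstream work caps Test at week 2.
Test at week 2 is achievable: Build in week 3; Spec in week 3; Test in week 2; Triage in week 1.

week 2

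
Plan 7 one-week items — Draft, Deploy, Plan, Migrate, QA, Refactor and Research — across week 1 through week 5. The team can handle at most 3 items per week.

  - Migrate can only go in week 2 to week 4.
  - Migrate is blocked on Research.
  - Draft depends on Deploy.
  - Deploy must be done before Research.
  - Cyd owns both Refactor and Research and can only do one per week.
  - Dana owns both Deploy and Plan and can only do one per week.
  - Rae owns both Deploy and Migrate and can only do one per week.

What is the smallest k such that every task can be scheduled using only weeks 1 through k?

3

The precedence chain requires at least 3 distinct weeks.
With at most 3 per week and 7 tasks, at least 3 weeks are needed.
3 works (last occupied week: week 3): for example QA=week 1, Draft=week 2, Deploy=week 1, Refactor=week 1, Research=week 2, Migrate=week 3, Plan=week 2.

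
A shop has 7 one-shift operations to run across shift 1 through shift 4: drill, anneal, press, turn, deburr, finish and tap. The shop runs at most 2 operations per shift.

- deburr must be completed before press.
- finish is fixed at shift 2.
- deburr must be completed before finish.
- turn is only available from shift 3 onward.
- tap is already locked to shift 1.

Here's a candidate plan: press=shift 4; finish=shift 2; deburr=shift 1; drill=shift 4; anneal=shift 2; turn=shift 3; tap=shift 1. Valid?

Valid

finish is fixed at shift 2 — holds.
tap is already locked to shift 1 — holds.
deburr must be completed before press — holds.
deburr must be completed before finish — holds.
The shop runs at most 2 operations per shift — holds.
turn is only available from shift 3 onward — holds.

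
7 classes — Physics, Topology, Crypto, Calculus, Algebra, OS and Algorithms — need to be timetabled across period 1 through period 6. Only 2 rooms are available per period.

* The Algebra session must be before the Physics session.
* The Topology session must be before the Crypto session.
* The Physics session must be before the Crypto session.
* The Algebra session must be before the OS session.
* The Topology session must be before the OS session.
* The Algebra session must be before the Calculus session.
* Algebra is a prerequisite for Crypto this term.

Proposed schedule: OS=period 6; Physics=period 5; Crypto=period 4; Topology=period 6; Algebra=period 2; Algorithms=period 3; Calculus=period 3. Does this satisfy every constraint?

The Algebra session must be before the OS session — holds.
The Topology session must be before the Crypto session — violated.
The Algebra session must be before the Physics session — holds.
The Topology session must be before the OS session — violated.
The Physics session must be before the Crypto session — violated.
Only 2 rooms are available per period — holds.
The Algebra session must be before the Calculus session — holds.
Algebra is a prerequisite for Crypto this term — holds.

No. The Topology session must be before the Crypto session is not satisfied.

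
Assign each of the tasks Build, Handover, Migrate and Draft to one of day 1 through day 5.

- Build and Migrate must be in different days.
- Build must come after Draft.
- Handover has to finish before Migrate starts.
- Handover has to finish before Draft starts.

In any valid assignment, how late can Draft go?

Precedence pushes Draft to at least day 2; downstream work caps Draft at day 4.
Draft at day 4 is achievable: Handover in day 1; Migrate in day 2; Draft in day 4; Build in day 5.

day 4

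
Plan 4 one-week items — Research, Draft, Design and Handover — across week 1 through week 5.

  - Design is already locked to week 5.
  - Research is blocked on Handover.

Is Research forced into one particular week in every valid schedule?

No

Research can be week 2 (e.g. Design=week 5; Draft=week 1; Research=week 2; Handover=week 1) or week 3 (e.g. Draft=week 1; Design=week 5; Research=week 3; Handover=week 1).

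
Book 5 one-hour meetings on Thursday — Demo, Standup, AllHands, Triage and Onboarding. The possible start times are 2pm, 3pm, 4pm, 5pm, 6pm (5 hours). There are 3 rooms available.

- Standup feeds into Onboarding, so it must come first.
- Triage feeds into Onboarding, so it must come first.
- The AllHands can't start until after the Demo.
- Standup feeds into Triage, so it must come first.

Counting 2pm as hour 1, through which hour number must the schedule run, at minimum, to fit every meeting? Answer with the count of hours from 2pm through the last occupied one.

The precedence chain requires at least 3 distinct hours.
With at most 3 per hour and 5 meetings, at least 2 hours are needed.
3 works (last occupied hour: 4pm): for example Demo=2pm, Onboarding=4pm, Standup=2pm, Triage=3pm, AllHands=3pm.

3 hours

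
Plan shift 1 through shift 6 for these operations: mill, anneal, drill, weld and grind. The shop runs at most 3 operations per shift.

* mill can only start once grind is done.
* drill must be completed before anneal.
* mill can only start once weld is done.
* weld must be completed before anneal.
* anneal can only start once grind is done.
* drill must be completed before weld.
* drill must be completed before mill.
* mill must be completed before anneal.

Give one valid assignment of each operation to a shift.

mill in shift 3; grind in shift 1; anneal in shift 4; drill in shift 1; weld in shift 2

Checking: drill(shift 1) before anneal(shift 4); drill(shift 1) before weld(shift 2); weld(shift 2) before mill(shift 3); weld(shift 2) before anneal(shift 4); mill(shift 3) before anneal(shift 4); drill(shift 1) before mill(shift 3); grind(shift 1) before mill(shift 3); grind(shift 1) before anneal(shift 4); max 2 per shift (cap 3).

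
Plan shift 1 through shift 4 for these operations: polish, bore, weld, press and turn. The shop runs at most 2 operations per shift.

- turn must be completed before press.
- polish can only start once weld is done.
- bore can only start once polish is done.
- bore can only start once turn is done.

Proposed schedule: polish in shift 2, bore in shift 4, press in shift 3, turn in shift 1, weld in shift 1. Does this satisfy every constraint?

turn must be completed before press — holds.
bore can only start once turn is done — holds.
The shop runs at most 2 operations per shift — holds.
polish can only start once weld is done — holds.
bore can only start once polish is done — holds.

Valid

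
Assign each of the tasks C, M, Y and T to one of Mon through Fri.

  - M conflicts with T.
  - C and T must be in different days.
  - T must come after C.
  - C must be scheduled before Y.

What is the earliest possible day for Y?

Precedence pushes Y to at least Tue.
Y at Tue is achievable: T -> Tue, Y -> Tue, M -> Mon, C -> Mon.

Tue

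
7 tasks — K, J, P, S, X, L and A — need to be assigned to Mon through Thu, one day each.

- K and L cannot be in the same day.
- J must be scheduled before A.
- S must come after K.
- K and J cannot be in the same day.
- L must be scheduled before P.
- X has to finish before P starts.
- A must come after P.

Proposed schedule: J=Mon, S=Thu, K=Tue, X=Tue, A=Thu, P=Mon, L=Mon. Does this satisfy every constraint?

K and J cannot be in the same day — holds.
K and L cannot be in the same day — holds.
J must be scheduled before A — holds.
A must come after P — holds.
L must be scheduled before P — violated.
S must come after K — holds.
X has to finish before P starts — violated.

No. X has to finish before P starts is not satisfied.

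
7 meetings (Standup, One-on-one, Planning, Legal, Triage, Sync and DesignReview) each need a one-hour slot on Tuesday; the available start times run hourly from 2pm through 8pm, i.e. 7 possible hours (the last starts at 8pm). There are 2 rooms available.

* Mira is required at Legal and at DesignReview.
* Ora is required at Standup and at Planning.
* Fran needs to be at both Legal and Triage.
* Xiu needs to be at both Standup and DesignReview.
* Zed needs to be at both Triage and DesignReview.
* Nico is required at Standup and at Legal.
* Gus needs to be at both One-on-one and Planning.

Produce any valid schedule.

Standup in 2pm; Planning in 3pm; Triage in 4pm; One-on-one in 2pm; Legal in 3pm; DesignReview in 5pm; Sync in 4pm

Checking: Standup(2pm) != Planning(3pm); Standup(2pm) != DesignReview(5pm); One-on-one(2pm) != Planning(3pm); Standup(2pm) != Legal(3pm); Legal(3pm) != Triage(4pm); Legal(3pm) != DesignReview(5pm); Triage(4pm) != DesignReview(5pm); max 2 per hour (cap 2).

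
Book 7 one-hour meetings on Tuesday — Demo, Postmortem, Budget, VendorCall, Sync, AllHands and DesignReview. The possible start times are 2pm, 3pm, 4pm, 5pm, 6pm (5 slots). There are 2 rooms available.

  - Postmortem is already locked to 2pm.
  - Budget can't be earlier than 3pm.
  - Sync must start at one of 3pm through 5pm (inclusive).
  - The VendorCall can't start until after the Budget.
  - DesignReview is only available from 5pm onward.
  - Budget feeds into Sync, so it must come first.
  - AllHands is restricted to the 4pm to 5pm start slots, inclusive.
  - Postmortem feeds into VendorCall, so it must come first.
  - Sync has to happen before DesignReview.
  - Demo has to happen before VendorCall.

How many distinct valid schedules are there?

46

Splitting on Demo: it can be 2pm (17), 3pm (17), 4pm (7), 5pm (5). Listing each branch's schedules as (Postmortem, Budget, VendorCall, Sync, AllHands, DesignReview):
Demo=2pm: (2pm,3pm,4pm,4pm,5pm,5pm) (2pm,3pm,4pm,4pm,5pm,6pm) (2pm,3pm,4pm,5pm,4pm,6pm) (2pm,3pm,4pm,5pm,5pm,6pm) (2pm,3pm,5pm,4pm,4pm,5pm) (2pm,3pm,5pm,4pm,4pm,6pm) (2pm,3pm,5pm,4pm,5pm,6pm) (2pm,3pm,5pm,5pm,4pm,6pm) (2pm,3pm,6pm,4pm,4pm,5pm) (2pm,3pm,6pm,4pm,4pm,6pm) (2pm,3pm,6pm,4pm,5pm,5pm) (2pm,3pm,6pm,4pm,5pm,6pm) (2pm,3pm,6pm,5pm,4pm,6pm) (2pm,3pm,6pm,5pm,5pm,6pm) (2pm,4pm,5pm,5pm,4pm,6pm) (2pm,4pm,6pm,5pm,4pm,6pm) (2pm,4pm,6pm,5pm,5pm,6pm) — 17.
Demo=3pm: (2pm,3pm,4pm,4pm,5pm,5pm) (2pm,3pm,4pm,4pm,5pm,6pm) (2pm,3pm,4pm,5pm,4pm,6pm) (2pm,3pm,4pm,5pm,5pm,6pm) (2pm,3pm,5pm,4pm,4pm,5pm) (2pm,3pm,5pm,4pm,4pm,6pm) (2pm,3pm,5pm,4pm,5pm,6pm) (2pm,3pm,5pm,5pm,4pm,6pm) (2pm,3pm,6pm,4pm,4pm,5pm) (2pm,3pm,6pm,4pm,4pm,6pm) (2pm,3pm,6pm,4pm,5pm,5pm) (2pm,3pm,6pm,4pm,5pm,6pm) (2pm,3pm,6pm,5pm,4pm,6pm) (2pm,3pm,6pm,5pm,5pm,6pm) (2pm,4pm,5pm,5pm,4pm,6pm) (2pm,4pm,6pm,5pm,4pm,6pm) (2pm,4pm,6pm,5pm,5pm,6pm) — 17.
Demo=4pm: (2pm,3pm,5pm,4pm,5pm,6pm) (2pm,3pm,5pm,5pm,4pm,6pm) (2pm,3pm,6pm,4pm,5pm,5pm) (2pm,3pm,6pm,4pm,5pm,6pm) (2pm,3pm,6pm,5pm,4pm,6pm) (2pm,3pm,6pm,5pm,5pm,6pm) (2pm,4pm,6pm,5pm,5pm,6pm) — 7.
Demo=5pm: (2pm,3pm,6pm,4pm,4pm,5pm) (2pm,3pm,6pm,4pm,4pm,6pm) (2pm,3pm,6pm,4pm,5pm,6pm) (2pm,3pm,6pm,5pm,4pm,6pm) (2pm,4pm,6pm,5pm,4pm,6pm) — 5.
Summing: 17 + 17 + 7 + 5 = 46.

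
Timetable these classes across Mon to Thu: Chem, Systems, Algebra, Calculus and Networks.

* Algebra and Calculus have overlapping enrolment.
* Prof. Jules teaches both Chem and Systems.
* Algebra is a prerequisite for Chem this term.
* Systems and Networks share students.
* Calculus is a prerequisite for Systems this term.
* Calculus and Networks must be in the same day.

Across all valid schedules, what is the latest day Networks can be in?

Wed

Networks must be in the same day as Calculus, which can't be after Wed, so Networks is at most Wed.
Networks at Wed is achievable: Chem -> Tue; Systems -> Thu; Calculus -> Wed; Algebra -> Mon; Networks -> Wed.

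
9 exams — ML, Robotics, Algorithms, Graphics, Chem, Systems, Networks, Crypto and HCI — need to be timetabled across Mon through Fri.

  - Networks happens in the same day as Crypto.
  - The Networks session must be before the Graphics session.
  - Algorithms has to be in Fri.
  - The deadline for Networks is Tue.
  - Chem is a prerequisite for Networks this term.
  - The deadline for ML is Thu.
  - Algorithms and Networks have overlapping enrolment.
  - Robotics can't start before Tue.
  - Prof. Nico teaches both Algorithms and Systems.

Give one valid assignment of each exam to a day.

Robotics in Tue, Networks in Tue, Algorithms in Fri, ML in Mon, HCI in Mon, Systems in Mon, Chem in Mon, Graphics in Wed, Crypto in Tue

Checking: Chem(Mon) before Networks(Tue); Networks(Tue) before Graphics(Wed); Algorithms(Fri) != Networks(Tue); Algorithms(Fri) != Systems(Mon); Networks = Crypto = Tue; Algorithms=Fri in [Fri,Fri]; Networks=Tue in [Mon,Tue]; ML=Mon in [Mon,Thu]; Robotics=Tue in [Tue,Fri].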